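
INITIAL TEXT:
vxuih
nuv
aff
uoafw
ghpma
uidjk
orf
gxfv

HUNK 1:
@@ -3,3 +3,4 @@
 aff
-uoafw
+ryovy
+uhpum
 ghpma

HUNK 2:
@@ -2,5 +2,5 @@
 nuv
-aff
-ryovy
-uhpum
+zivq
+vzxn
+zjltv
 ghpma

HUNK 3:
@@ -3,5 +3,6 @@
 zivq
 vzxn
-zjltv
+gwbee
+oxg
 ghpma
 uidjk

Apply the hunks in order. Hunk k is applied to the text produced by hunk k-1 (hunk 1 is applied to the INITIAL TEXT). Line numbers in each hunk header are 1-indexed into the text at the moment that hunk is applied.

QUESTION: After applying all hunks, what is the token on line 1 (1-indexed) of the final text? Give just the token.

Answer: vxuih

Derivation:
Hunk 1: at line 3 remove [uoafw] add [ryovy,uhpum] -> 9 lines: vxuih nuv aff ryovy uhpum ghpma uidjk orf gxfv
Hunk 2: at line 2 remove [aff,ryovy,uhpum] add [zivq,vzxn,zjltv] -> 9 lines: vxuih nuv zivq vzxn zjltv ghpma uidjk orf gxfv
Hunk 3: at line 3 remove [zjltv] add [gwbee,oxg] -> 10 lines: vxuih nuv zivq vzxn gwbee oxg ghpma uidjk orf gxfv
Final line 1: vxuih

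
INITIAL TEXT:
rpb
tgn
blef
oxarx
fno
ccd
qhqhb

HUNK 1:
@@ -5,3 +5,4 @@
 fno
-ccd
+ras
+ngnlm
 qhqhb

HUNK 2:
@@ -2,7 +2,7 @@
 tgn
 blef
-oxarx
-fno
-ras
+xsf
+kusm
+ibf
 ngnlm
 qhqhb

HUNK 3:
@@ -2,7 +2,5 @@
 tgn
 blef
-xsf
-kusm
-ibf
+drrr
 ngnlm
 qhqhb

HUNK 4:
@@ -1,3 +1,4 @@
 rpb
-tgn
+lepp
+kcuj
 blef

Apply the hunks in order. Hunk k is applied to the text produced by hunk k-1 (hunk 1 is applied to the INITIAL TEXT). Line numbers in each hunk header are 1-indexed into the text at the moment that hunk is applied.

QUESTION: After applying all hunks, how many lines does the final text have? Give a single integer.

Answer: 7

Derivation:
Hunk 1: at line 5 remove [ccd] add [ras,ngnlm] -> 8 lines: rpb tgn blef oxarx fno ras ngnlm qhqhb
Hunk 2: at line 2 remove [oxarx,fno,ras] add [xsf,kusm,ibf] -> 8 lines: rpb tgn blef xsf kusm ibf ngnlm qhqhb
Hunk 3: at line 2 remove [xsf,kusm,ibf] add [drrr] -> 6 lines: rpb tgn blef drrr ngnlm qhqhb
Hunk 4: at line 1 remove [tgn] add [lepp,kcuj] -> 7 lines: rpb lepp kcuj blef drrr ngnlm qhqhb
Final line count: 7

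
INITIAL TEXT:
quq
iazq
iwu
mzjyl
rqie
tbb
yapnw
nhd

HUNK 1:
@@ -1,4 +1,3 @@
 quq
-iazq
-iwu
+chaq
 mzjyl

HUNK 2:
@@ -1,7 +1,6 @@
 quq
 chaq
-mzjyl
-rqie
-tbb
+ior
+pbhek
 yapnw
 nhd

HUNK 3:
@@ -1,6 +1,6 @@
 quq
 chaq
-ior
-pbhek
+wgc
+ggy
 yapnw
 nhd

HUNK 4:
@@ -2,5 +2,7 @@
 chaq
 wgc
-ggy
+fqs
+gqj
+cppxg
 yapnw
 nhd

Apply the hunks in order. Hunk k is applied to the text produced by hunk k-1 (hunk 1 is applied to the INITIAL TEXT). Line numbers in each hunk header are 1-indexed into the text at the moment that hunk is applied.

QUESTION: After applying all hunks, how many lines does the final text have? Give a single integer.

Hunk 1: at line 1 remove [iazq,iwu] add [chaq] -> 7 lines: quq chaq mzjyl rqie tbb yapnw nhd
Hunk 2: at line 1 remove [mzjyl,rqie,tbb] add [ior,pbhek] -> 6 lines: quq chaq ior pbhek yapnw nhd
Hunk 3: at line 1 remove [ior,pbhek] add [wgc,ggy] -> 6 lines: quq chaq wgc ggy yapnw nhd
Hunk 4: at line 2 remove [ggy] add [fqs,gqj,cppxg] -> 8 lines: quq chaq wgc fqs gqj cppxg yapnw nhd
Final line count: 8

Answer: 8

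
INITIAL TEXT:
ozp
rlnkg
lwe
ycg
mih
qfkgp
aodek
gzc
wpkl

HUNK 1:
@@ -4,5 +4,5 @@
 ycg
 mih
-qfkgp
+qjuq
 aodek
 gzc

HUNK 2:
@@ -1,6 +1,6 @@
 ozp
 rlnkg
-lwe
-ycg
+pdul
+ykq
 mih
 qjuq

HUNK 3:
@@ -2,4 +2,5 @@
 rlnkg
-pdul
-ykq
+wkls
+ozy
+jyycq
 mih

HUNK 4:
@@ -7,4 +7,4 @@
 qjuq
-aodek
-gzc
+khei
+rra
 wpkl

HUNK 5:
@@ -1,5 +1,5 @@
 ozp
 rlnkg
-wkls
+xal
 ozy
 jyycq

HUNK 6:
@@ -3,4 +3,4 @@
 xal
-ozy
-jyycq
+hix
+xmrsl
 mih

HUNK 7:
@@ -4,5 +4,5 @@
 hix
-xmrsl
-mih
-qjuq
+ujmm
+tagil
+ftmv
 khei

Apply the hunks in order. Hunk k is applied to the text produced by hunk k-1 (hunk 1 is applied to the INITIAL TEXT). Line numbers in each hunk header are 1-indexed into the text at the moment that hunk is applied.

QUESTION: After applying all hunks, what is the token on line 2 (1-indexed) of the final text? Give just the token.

Answer: rlnkg

Derivation:
Hunk 1: at line 4 remove [qfkgp] add [qjuq] -> 9 lines: ozp rlnkg lwe ycg mih qjuq aodek gzc wpkl
Hunk 2: at line 1 remove [lwe,ycg] add [pdul,ykq] -> 9 lines: ozp rlnkg pdul ykq mih qjuq aodek gzc wpkl
Hunk 3: at line 2 remove [pdul,ykq] add [wkls,ozy,jyycq] -> 10 lines: ozp rlnkg wkls ozy jyycq mih qjuq aodek gzc wpkl
Hunk 4: at line 7 remove [aodek,gzc] add [khei,rra] -> 10 lines: ozp rlnkg wkls ozy jyycq mih qjuq khei rra wpkl
Hunk 5: at line 1 remove [wkls] add [xal] -> 10 lines: ozp rlnkg xal ozy jyycq mih qjuq khei rra wpkl
Hunk 6: at line 3 remove [ozy,jyycq] add [hix,xmrsl] -> 10 lines: ozp rlnkg xal hix xmrsl mih qjuq khei rra wpkl
Hunk 7: at line 4 remove [xmrsl,mih,qjuq] add [ujmm,tagil,ftmv] -> 10 lines: ozp rlnkg xal hix ujmm tagil ftmv khei rra wpkl
Final line 2: rlnkg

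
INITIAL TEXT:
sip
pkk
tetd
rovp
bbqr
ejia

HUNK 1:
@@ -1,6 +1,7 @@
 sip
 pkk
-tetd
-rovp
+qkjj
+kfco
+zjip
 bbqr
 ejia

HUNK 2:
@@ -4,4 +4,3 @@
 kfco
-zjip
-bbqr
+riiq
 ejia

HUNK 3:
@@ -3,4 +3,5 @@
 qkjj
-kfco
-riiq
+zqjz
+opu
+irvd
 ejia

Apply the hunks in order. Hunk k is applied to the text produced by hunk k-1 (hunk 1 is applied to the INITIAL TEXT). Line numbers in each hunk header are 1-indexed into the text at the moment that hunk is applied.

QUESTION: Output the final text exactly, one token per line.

Hunk 1: at line 1 remove [tetd,rovp] add [qkjj,kfco,zjip] -> 7 lines: sip pkk qkjj kfco zjip bbqr ejia
Hunk 2: at line 4 remove [zjip,bbqr] add [riiq] -> 6 lines: sip pkk qkjj kfco riiq ejia
Hunk 3: at line 3 remove [kfco,riiq] add [zqjz,opu,irvd] -> 7 lines: sip pkk qkjj zqjz opu irvd ejia

Answer: sip
pkk
qkjj
zqjz
opu
irvd
ejia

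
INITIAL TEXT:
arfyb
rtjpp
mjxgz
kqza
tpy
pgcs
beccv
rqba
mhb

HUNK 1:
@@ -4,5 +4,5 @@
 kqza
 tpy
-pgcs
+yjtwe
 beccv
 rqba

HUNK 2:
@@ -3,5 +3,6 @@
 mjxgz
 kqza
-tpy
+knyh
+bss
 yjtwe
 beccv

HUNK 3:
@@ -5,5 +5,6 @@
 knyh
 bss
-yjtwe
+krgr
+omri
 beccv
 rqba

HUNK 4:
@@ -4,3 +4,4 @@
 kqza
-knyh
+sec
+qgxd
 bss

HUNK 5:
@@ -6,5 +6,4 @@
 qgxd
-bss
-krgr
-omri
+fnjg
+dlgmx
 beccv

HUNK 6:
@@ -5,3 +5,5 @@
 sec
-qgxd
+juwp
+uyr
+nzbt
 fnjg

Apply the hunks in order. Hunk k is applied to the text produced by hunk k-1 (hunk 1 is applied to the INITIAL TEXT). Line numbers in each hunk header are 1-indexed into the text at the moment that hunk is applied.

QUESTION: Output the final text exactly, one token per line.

Answer: arfyb
rtjpp
mjxgz
kqza
sec
juwp
uyr
nzbt
fnjg
dlgmx
beccv
rqba
mhb

Derivation:
Hunk 1: at line 4 remove [pgcs] add [yjtwe] -> 9 lines: arfyb rtjpp mjxgz kqza tpy yjtwe beccv rqba mhb
Hunk 2: at line 3 remove [tpy] add [knyh,bss] -> 10 lines: arfyb rtjpp mjxgz kqza knyh bss yjtwe beccv rqba mhb
Hunk 3: at line 5 remove [yjtwe] add [krgr,omri] -> 11 lines: arfyb rtjpp mjxgz kqza knyh bss krgr omri beccv rqba mhb
Hunk 4: at line 4 remove [knyh] add [sec,qgxd] -> 12 lines: arfyb rtjpp mjxgz kqza sec qgxd bss krgr omri beccv rqba mhb
Hunk 5: at line 6 remove [bss,krgr,omri] add [fnjg,dlgmx] -> 11 lines: arfyb rtjpp mjxgz kqza sec qgxd fnjg dlgmx beccv rqba mhb
Hunk 6: at line 5 remove [qgxd] add [juwp,uyr,nzbt] -> 13 lines: arfyb rtjpp mjxgz kqza sec juwp uyr nzbt fnjg dlgmx beccv rqba mhb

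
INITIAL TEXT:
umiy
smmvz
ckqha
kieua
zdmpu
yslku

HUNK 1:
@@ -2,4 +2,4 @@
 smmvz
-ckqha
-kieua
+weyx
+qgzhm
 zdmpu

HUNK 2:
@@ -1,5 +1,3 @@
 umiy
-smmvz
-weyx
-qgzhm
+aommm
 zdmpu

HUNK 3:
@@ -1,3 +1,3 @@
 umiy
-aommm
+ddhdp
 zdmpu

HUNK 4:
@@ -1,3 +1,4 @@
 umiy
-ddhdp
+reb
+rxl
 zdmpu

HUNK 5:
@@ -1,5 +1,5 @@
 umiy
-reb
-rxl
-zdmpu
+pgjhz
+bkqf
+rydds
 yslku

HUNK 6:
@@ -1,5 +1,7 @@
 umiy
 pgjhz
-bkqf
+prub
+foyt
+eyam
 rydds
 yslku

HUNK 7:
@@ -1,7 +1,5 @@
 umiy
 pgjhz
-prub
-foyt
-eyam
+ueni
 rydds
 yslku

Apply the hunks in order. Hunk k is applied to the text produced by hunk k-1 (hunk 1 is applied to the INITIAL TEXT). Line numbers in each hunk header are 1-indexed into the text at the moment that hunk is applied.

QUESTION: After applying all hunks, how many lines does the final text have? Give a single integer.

Hunk 1: at line 2 remove [ckqha,kieua] add [weyx,qgzhm] -> 6 lines: umiy smmvz weyx qgzhm zdmpu yslku
Hunk 2: at line 1 remove [smmvz,weyx,qgzhm] add [aommm] -> 4 lines: umiy aommm zdmpu yslku
Hunk 3: at line 1 remove [aommm] add [ddhdp] -> 4 lines: umiy ddhdp zdmpu yslku
Hunk 4: at line 1 remove [ddhdp] add [reb,rxl] -> 5 lines: umiy reb rxl zdmpu yslku
Hunk 5: at line 1 remove [reb,rxl,zdmpu] add [pgjhz,bkqf,rydds] -> 5 lines: umiy pgjhz bkqf rydds yslku
Hunk 6: at line 1 remove [bkqf] add [prub,foyt,eyam] -> 7 lines: umiy pgjhz prub foyt eyam rydds yslku
Hunk 7: at line 1 remove [prub,foyt,eyam] add [ueni] -> 5 lines: umiy pgjhz ueni rydds yslku
Final line count: 5

Answer: 5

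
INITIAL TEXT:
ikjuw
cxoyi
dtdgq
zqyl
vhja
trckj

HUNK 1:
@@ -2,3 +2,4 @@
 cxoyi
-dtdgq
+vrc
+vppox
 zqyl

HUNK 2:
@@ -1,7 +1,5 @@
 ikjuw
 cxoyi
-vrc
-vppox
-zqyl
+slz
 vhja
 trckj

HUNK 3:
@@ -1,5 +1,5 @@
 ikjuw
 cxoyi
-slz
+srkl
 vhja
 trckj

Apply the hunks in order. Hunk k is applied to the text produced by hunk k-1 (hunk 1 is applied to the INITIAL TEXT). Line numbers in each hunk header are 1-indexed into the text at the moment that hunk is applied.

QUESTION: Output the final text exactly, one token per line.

Hunk 1: at line 2 remove [dtdgq] add [vrc,vppox] -> 7 lines: ikjuw cxoyi vrc vppox zqyl vhja trckj
Hunk 2: at line 1 remove [vrc,vppox,zqyl] add [slz] -> 5 lines: ikjuw cxoyi slz vhja trckj
Hunk 3: at line 1 remove [slz] add [srkl] -> 5 lines: ikjuw cxoyi srkl vhja trckj

Answer: ikjuw
cxoyi
srkl
vhja
trckj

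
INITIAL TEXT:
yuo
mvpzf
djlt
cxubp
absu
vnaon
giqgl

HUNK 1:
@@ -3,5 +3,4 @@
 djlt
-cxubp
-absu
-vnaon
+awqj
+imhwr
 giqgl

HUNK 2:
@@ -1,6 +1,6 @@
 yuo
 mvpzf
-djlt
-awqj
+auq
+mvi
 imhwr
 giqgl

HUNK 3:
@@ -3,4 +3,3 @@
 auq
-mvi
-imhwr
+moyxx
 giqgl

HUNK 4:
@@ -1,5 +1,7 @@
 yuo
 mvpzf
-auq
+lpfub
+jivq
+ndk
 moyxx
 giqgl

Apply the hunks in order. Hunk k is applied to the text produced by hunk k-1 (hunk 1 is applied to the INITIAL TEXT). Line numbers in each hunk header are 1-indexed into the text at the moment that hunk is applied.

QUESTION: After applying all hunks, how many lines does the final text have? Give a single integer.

Hunk 1: at line 3 remove [cxubp,absu,vnaon] add [awqj,imhwr] -> 6 lines: yuo mvpzf djlt awqj imhwr giqgl
Hunk 2: at line 1 remove [djlt,awqj] add [auq,mvi] -> 6 lines: yuo mvpzf auq mvi imhwr giqgl
Hunk 3: at line 3 remove [mvi,imhwr] add [moyxx] -> 5 lines: yuo mvpzf auq moyxx giqgl
Hunk 4: at line 1 remove [auq] add [lpfub,jivq,ndk] -> 7 lines: yuo mvpzf lpfub jivq ndk moyxx giqgl
Final line count: 7

Answer: 7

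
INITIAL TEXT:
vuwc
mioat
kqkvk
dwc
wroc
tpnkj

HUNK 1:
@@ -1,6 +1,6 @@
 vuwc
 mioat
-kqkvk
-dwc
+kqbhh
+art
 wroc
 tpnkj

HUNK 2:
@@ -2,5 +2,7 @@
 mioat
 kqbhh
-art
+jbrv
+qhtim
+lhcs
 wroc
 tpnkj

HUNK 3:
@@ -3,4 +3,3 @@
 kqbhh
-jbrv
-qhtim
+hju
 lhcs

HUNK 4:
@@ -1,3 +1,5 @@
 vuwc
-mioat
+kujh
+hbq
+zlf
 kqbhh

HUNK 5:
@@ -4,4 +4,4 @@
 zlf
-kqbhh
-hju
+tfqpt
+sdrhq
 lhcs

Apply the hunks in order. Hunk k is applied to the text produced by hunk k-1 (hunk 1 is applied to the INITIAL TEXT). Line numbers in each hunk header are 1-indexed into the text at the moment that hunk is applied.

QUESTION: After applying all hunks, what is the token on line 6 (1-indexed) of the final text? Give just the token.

Hunk 1: at line 1 remove [kqkvk,dwc] add [kqbhh,art] -> 6 lines: vuwc mioat kqbhh art wroc tpnkj
Hunk 2: at line 2 remove [art] add [jbrv,qhtim,lhcs] -> 8 lines: vuwc mioat kqbhh jbrv qhtim lhcs wroc tpnkj
Hunk 3: at line 3 remove [jbrv,qhtim] add [hju] -> 7 lines: vuwc mioat kqbhh hju lhcs wroc tpnkj
Hunk 4: at line 1 remove [mioat] add [kujh,hbq,zlf] -> 9 lines: vuwc kujh hbq zlf kqbhh hju lhcs wroc tpnkj
Hunk 5: at line 4 remove [kqbhh,hju] add [tfqpt,sdrhq] -> 9 lines: vuwc kujh hbq zlf tfqpt sdrhq lhcs wroc tpnkj
Final line 6: sdrhq

Answer: sdrhq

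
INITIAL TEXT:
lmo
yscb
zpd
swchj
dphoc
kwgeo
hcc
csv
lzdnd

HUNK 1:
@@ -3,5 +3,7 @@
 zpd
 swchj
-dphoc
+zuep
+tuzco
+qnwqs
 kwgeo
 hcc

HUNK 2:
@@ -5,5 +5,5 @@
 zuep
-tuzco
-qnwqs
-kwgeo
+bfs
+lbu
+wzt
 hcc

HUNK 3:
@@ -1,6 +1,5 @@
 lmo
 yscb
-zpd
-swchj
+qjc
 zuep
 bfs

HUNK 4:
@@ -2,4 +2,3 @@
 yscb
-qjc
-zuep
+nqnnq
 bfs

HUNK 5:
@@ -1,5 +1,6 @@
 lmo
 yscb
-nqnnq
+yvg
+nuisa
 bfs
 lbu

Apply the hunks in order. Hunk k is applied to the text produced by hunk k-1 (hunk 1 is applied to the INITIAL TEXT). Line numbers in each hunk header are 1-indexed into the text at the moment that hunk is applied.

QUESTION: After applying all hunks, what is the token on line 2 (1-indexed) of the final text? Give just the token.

Hunk 1: at line 3 remove [dphoc] add [zuep,tuzco,qnwqs] -> 11 lines: lmo yscb zpd swchj zuep tuzco qnwqs kwgeo hcc csv lzdnd
Hunk 2: at line 5 remove [tuzco,qnwqs,kwgeo] add [bfs,lbu,wzt] -> 11 lines: lmo yscb zpd swchj zuep bfs lbu wzt hcc csv lzdnd
Hunk 3: at line 1 remove [zpd,swchj] add [qjc] -> 10 lines: lmo yscb qjc zuep bfs lbu wzt hcc csv lzdnd
Hunk 4: at line 2 remove [qjc,zuep] add [nqnnq] -> 9 lines: lmo yscb nqnnq bfs lbu wzt hcc csv lzdnd
Hunk 5: at line 1 remove [nqnnq] add [yvg,nuisa] -> 10 lines: lmo yscb yvg nuisa bfs lbu wzt hcc csv lzdnd
Final line 2: yscb

Answer: yscb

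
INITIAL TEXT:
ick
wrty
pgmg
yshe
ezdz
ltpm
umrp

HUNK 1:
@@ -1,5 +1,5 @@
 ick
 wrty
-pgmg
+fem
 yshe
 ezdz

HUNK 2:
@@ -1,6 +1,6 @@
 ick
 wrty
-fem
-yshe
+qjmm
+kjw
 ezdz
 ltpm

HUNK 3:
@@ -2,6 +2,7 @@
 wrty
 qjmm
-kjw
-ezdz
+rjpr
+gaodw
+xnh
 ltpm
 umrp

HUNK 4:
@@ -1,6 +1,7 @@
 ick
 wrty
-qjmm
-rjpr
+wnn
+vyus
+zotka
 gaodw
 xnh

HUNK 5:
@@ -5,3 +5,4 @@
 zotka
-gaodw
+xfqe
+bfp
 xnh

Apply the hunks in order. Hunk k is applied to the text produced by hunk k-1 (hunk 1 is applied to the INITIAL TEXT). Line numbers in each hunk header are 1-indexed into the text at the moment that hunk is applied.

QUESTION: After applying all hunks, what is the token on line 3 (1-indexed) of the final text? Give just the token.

Hunk 1: at line 1 remove [pgmg] add [fem] -> 7 lines: ick wrty fem yshe ezdz ltpm umrp
Hunk 2: at line 1 remove [fem,yshe] add [qjmm,kjw] -> 7 lines: ick wrty qjmm kjw ezdz ltpm umrp
Hunk 3: at line 2 remove [kjw,ezdz] add [rjpr,gaodw,xnh] -> 8 lines: ick wrty qjmm rjpr gaodw xnh ltpm umrp
Hunk 4: at line 1 remove [qjmm,rjpr] add [wnn,vyus,zotka] -> 9 lines: ick wrty wnn vyus zotka gaodw xnh ltpm umrp
Hunk 5: at line 5 remove [gaodw] add [xfqe,bfp] -> 10 lines: ick wrty wnn vyus zotka xfqe bfp xnh ltpm umrp
Final line 3: wnn

Answer: wnn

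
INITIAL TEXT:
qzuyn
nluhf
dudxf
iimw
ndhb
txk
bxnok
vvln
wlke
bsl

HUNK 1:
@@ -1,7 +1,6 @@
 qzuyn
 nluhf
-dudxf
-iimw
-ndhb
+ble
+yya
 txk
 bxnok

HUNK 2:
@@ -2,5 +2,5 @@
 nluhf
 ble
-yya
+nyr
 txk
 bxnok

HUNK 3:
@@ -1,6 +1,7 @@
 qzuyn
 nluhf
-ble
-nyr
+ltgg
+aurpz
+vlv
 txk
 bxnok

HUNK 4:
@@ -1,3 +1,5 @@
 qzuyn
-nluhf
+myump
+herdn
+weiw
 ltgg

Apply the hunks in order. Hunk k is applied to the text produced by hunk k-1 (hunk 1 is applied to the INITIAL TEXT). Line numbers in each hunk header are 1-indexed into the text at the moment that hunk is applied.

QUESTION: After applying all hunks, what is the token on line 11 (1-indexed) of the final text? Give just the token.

Hunk 1: at line 1 remove [dudxf,iimw,ndhb] add [ble,yya] -> 9 lines: qzuyn nluhf ble yya txk bxnok vvln wlke bsl
Hunk 2: at line 2 remove [yya] add [nyr] -> 9 lines: qzuyn nluhf ble nyr txk bxnok vvln wlke bsl
Hunk 3: at line 1 remove [ble,nyr] add [ltgg,aurpz,vlv] -> 10 lines: qzuyn nluhf ltgg aurpz vlv txk bxnok vvln wlke bsl
Hunk 4: at line 1 remove [nluhf] add [myump,herdn,weiw] -> 12 lines: qzuyn myump herdn weiw ltgg aurpz vlv txk bxnok vvln wlke bsl
Final line 11: wlke

Answer: wlke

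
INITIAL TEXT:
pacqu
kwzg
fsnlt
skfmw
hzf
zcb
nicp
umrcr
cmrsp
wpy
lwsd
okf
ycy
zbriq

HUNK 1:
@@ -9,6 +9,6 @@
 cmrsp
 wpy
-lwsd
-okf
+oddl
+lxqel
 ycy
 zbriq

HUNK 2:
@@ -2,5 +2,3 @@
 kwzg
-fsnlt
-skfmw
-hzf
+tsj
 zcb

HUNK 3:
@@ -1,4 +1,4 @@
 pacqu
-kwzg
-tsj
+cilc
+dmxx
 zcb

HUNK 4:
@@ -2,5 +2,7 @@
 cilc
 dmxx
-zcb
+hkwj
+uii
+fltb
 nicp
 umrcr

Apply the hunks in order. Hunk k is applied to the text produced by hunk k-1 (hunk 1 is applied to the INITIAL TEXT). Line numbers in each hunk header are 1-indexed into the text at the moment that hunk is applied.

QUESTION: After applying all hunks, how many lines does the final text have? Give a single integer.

Answer: 14

Derivation:
Hunk 1: at line 9 remove [lwsd,okf] add [oddl,lxqel] -> 14 lines: pacqu kwzg fsnlt skfmw hzf zcb nicp umrcr cmrsp wpy oddl lxqel ycy zbriq
Hunk 2: at line 2 remove [fsnlt,skfmw,hzf] add [tsj] -> 12 lines: pacqu kwzg tsj zcb nicp umrcr cmrsp wpy oddl lxqel ycy zbriq
Hunk 3: at line 1 remove [kwzg,tsj] add [cilc,dmxx] -> 12 lines: pacqu cilc dmxx zcb nicp umrcr cmrsp wpy oddl lxqel ycy zbriq
Hunk 4: at line 2 remove [zcb] add [hkwj,uii,fltb] -> 14 lines: pacqu cilc dmxx hkwj uii fltb nicp umrcr cmrsp wpy oddl lxqel ycy zbriq
Final line count: 14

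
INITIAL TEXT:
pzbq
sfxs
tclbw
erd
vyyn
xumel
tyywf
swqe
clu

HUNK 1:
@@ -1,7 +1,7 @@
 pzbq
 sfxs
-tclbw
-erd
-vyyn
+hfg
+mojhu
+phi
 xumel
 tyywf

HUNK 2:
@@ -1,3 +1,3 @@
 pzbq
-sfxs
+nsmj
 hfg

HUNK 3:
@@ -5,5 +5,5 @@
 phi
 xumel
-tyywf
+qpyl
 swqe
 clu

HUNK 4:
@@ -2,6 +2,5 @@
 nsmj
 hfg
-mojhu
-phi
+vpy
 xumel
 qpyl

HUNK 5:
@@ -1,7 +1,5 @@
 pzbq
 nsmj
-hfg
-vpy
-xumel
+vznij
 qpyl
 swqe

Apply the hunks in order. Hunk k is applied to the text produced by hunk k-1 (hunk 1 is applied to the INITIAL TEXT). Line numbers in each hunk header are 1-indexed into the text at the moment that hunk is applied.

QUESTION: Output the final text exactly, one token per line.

Answer: pzbq
nsmj
vznij
qpyl
swqe
clu

Derivation:
Hunk 1: at line 1 remove [tclbw,erd,vyyn] add [hfg,mojhu,phi] -> 9 lines: pzbq sfxs hfg mojhu phi xumel tyywf swqe clu
Hunk 2: at line 1 remove [sfxs] add [nsmj] -> 9 lines: pzbq nsmj hfg mojhu phi xumel tyywf swqe clu
Hunk 3: at line 5 remove [tyywf] add [qpyl] -> 9 lines: pzbq nsmj hfg mojhu phi xumel qpyl swqe clu
Hunk 4: at line 2 remove [mojhu,phi] add [vpy] -> 8 lines: pzbq nsmj hfg vpy xumel qpyl swqe clu
Hunk 5: at line 1 remove [hfg,vpy,xumel] add [vznij] -> 6 lines: pzbq nsmj vznij qpyl swqe clu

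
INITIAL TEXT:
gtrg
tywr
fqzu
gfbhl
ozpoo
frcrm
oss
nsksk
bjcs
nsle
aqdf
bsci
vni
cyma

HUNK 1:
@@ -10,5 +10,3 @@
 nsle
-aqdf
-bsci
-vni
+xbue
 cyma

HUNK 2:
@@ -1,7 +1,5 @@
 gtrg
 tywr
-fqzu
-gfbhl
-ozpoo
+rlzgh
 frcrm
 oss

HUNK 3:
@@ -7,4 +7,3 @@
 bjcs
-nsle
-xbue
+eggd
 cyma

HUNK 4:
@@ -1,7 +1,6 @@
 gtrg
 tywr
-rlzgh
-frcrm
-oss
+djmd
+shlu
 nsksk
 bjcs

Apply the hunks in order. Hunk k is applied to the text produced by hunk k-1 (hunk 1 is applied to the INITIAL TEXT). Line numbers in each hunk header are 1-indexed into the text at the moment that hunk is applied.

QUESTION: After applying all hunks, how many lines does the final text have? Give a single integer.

Hunk 1: at line 10 remove [aqdf,bsci,vni] add [xbue] -> 12 lines: gtrg tywr fqzu gfbhl ozpoo frcrm oss nsksk bjcs nsle xbue cyma
Hunk 2: at line 1 remove [fqzu,gfbhl,ozpoo] add [rlzgh] -> 10 lines: gtrg tywr rlzgh frcrm oss nsksk bjcs nsle xbue cyma
Hunk 3: at line 7 remove [nsle,xbue] add [eggd] -> 9 lines: gtrg tywr rlzgh frcrm oss nsksk bjcs eggd cyma
Hunk 4: at line 1 remove [rlzgh,frcrm,oss] add [djmd,shlu] -> 8 lines: gtrg tywr djmd shlu nsksk bjcs eggd cyma
Final line count: 8

Answer: 8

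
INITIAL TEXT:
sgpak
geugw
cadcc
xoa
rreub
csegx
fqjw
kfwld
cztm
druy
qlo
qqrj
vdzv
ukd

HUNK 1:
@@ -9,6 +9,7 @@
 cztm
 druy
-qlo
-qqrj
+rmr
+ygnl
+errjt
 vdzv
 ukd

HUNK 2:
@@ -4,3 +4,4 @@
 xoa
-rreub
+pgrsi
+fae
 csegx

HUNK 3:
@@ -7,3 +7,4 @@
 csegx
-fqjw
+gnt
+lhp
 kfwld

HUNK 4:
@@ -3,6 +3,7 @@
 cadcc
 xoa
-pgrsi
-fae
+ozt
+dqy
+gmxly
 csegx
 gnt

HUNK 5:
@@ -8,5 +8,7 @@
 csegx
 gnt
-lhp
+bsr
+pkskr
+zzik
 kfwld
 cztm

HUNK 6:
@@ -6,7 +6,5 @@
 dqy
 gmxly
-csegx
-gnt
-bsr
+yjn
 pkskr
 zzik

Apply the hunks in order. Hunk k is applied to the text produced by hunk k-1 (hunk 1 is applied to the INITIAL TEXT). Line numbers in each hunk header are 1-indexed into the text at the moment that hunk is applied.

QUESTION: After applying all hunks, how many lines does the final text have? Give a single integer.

Hunk 1: at line 9 remove [qlo,qqrj] add [rmr,ygnl,errjt] -> 15 lines: sgpak geugw cadcc xoa rreub csegx fqjw kfwld cztm druy rmr ygnl errjt vdzv ukd
Hunk 2: at line 4 remove [rreub] add [pgrsi,fae] -> 16 lines: sgpak geugw cadcc xoa pgrsi fae csegx fqjw kfwld cztm druy rmr ygnl errjt vdzv ukd
Hunk 3: at line 7 remove [fqjw] add [gnt,lhp] -> 17 lines: sgpak geugw cadcc xoa pgrsi fae csegx gnt lhp kfwld cztm druy rmr ygnl errjt vdzv ukd
Hunk 4: at line 3 remove [pgrsi,fae] add [ozt,dqy,gmxly] -> 18 lines: sgpak geugw cadcc xoa ozt dqy gmxly csegx gnt lhp kfwld cztm druy rmr ygnl errjt vdzv ukd
Hunk 5: at line 8 remove [lhp] add [bsr,pkskr,zzik] -> 20 lines: sgpak geugw cadcc xoa ozt dqy gmxly csegx gnt bsr pkskr zzik kfwld cztm druy rmr ygnl errjt vdzv ukd
Hunk 6: at line 6 remove [csegx,gnt,bsr] add [yjn] -> 18 lines: sgpak geugw cadcc xoa ozt dqy gmxly yjn pkskr zzik kfwld cztm druy rmr ygnl errjt vdzv ukd
Final line count: 18

Answer: 18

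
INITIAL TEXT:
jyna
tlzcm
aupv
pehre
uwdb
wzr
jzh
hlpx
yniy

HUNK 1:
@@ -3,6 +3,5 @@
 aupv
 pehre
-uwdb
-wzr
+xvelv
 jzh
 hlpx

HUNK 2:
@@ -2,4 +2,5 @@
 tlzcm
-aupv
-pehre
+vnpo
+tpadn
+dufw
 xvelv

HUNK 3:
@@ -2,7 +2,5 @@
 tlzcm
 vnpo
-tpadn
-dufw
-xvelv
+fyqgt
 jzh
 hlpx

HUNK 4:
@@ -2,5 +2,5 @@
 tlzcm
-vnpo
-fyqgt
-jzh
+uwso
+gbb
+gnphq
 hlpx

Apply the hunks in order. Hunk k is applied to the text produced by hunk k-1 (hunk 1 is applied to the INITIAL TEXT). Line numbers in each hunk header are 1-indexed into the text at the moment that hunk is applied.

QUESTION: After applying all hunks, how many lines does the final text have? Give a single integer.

Answer: 7

Derivation:
Hunk 1: at line 3 remove [uwdb,wzr] add [xvelv] -> 8 lines: jyna tlzcm aupv pehre xvelv jzh hlpx yniy
Hunk 2: at line 2 remove [aupv,pehre] add [vnpo,tpadn,dufw] -> 9 lines: jyna tlzcm vnpo tpadn dufw xvelv jzh hlpx yniy
Hunk 3: at line 2 remove [tpadn,dufw,xvelv] add [fyqgt] -> 7 lines: jyna tlzcm vnpo fyqgt jzh hlpx yniy
Hunk 4: at line 2 remove [vnpo,fyqgt,jzh] add [uwso,gbb,gnphq] -> 7 lines: jyna tlzcm uwso gbb gnphq hlpx yniy
Final line count: 7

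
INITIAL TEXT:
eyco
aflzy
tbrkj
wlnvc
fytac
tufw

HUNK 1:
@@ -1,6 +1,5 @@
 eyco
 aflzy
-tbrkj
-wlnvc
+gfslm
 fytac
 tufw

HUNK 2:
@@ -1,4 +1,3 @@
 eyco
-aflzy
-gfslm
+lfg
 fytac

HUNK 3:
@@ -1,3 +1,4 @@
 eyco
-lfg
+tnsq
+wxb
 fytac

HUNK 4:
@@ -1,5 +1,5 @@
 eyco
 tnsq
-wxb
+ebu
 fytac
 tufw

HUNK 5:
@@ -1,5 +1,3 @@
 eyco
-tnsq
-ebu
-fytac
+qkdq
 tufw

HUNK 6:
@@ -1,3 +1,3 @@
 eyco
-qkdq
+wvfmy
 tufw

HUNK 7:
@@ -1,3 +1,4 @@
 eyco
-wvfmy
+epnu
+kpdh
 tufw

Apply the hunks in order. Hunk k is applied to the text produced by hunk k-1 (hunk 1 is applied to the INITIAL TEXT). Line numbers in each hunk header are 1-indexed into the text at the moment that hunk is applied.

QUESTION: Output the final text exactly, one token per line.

Hunk 1: at line 1 remove [tbrkj,wlnvc] add [gfslm] -> 5 lines: eyco aflzy gfslm fytac tufw
Hunk 2: at line 1 remove [aflzy,gfslm] add [lfg] -> 4 lines: eyco lfg fytac tufw
Hunk 3: at line 1 remove [lfg] add [tnsq,wxb] -> 5 lines: eyco tnsq wxb fytac tufw
Hunk 4: at line 1 remove [wxb] add [ebu] -> 5 lines: eyco tnsq ebu fytac tufw
Hunk 5: at line 1 remove [tnsq,ebu,fytac] add [qkdq] -> 3 lines: eyco qkdq tufw
Hunk 6: at line 1 remove [qkdq] add [wvfmy] -> 3 lines: eyco wvfmy tufw
Hunk 7: at line 1 remove [wvfmy] add [epnu,kpdh] -> 4 lines: eyco epnu kpdh tufw

Answer: eyco
epnu
kpdh
tufw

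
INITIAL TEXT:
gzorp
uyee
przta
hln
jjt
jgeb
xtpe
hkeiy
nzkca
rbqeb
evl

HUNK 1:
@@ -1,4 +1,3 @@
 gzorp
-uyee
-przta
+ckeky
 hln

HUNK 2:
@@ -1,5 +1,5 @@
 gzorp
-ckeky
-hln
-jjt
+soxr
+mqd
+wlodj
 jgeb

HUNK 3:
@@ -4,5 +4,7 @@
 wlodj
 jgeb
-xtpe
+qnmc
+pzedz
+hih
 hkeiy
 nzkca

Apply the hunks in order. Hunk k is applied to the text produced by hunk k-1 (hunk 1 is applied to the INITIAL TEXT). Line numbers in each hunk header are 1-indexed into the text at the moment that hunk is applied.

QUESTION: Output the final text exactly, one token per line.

Hunk 1: at line 1 remove [uyee,przta] add [ckeky] -> 10 lines: gzorp ckeky hln jjt jgeb xtpe hkeiy nzkca rbqeb evl
Hunk 2: at line 1 remove [ckeky,hln,jjt] add [soxr,mqd,wlodj] -> 10 lines: gzorp soxr mqd wlodj jgeb xtpe hkeiy nzkca rbqeb evl
Hunk 3: at line 4 remove [xtpe] add [qnmc,pzedz,hih] -> 12 lines: gzorp soxr mqd wlodj jgeb qnmc pzedz hih hkeiy nzkca rbqeb evl

Answer: gzorp
soxr
mqd
wlodj
jgeb
qnmc
pzedz
hih
hkeiy
nzkca
rbqeb
evl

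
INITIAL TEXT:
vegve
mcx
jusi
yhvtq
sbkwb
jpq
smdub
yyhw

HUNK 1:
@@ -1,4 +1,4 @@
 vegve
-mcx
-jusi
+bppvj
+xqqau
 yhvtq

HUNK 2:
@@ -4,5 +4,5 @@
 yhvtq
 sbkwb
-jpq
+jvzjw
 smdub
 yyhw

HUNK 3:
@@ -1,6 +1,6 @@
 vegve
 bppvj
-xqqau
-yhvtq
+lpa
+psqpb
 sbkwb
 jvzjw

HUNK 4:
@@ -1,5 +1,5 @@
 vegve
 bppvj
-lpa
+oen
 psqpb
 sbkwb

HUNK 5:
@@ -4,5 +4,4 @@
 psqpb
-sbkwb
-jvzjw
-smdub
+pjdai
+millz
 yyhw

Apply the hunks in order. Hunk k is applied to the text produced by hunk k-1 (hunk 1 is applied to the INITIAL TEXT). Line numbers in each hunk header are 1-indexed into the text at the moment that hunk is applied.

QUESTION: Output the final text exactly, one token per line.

Hunk 1: at line 1 remove [mcx,jusi] add [bppvj,xqqau] -> 8 lines: vegve bppvj xqqau yhvtq sbkwb jpq smdub yyhw
Hunk 2: at line 4 remove [jpq] add [jvzjw] -> 8 lines: vegve bppvj xqqau yhvtq sbkwb jvzjw smdub yyhw
Hunk 3: at line 1 remove [xqqau,yhvtq] add [lpa,psqpb] -> 8 lines: vegve bppvj lpa psqpb sbkwb jvzjw smdub yyhw
Hunk 4: at line 1 remove [lpa] add [oen] -> 8 lines: vegve bppvj oen psqpb sbkwb jvzjw smdub yyhw
Hunk 5: at line 4 remove [sbkwb,jvzjw,smdub] add [pjdai,millz] -> 7 lines: vegve bppvj oen psqpb pjdai millz yyhw

Answer: vegve
bppvj
oen
psqpb
pjdai
millz
yyhw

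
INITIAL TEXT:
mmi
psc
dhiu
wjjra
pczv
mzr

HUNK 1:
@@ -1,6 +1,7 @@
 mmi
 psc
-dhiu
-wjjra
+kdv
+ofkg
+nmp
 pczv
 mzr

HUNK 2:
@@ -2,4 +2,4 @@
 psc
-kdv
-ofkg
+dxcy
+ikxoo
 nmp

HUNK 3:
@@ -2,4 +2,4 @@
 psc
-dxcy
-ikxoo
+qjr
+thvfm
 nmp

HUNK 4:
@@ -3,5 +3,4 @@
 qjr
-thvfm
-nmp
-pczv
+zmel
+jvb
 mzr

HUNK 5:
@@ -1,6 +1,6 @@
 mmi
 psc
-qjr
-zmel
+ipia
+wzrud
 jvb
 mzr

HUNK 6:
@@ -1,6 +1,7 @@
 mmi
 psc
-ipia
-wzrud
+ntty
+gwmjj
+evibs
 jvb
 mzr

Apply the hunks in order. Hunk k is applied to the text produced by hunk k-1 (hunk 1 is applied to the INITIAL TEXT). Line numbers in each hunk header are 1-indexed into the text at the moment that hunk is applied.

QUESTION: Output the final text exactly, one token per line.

Answer: mmi
psc
ntty
gwmjj
evibs
jvb
mzr

Derivation:
Hunk 1: at line 1 remove [dhiu,wjjra] add [kdv,ofkg,nmp] -> 7 lines: mmi psc kdv ofkg nmp pczv mzr
Hunk 2: at line 2 remove [kdv,ofkg] add [dxcy,ikxoo] -> 7 lines: mmi psc dxcy ikxoo nmp pczv mzr
Hunk 3: at line 2 remove [dxcy,ikxoo] add [qjr,thvfm] -> 7 lines: mmi psc qjr thvfm nmp pczv mzr
Hunk 4: at line 3 remove [thvfm,nmp,pczv] add [zmel,jvb] -> 6 lines: mmi psc qjr zmel jvb mzr
Hunk 5: at line 1 remove [qjr,zmel] add [ipia,wzrud] -> 6 lines: mmi psc ipia wzrud jvb mzr
Hunk 6: at line 1 remove [ipia,wzrud] add [ntty,gwmjj,evibs] -> 7 lines: mmi psc ntty gwmjj evibs jvb mzr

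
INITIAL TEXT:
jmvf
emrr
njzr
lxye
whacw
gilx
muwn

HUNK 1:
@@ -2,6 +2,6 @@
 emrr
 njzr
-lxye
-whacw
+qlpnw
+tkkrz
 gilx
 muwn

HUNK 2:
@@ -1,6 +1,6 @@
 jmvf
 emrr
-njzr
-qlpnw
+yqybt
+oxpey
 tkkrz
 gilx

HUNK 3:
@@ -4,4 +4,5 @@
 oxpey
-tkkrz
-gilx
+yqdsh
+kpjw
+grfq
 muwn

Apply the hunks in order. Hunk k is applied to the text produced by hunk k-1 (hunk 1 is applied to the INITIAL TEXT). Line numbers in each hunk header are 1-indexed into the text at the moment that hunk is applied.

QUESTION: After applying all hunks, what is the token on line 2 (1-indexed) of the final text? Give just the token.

Answer: emrr

Derivation:
Hunk 1: at line 2 remove [lxye,whacw] add [qlpnw,tkkrz] -> 7 lines: jmvf emrr njzr qlpnw tkkrz gilx muwn
Hunk 2: at line 1 remove [njzr,qlpnw] add [yqybt,oxpey] -> 7 lines: jmvf emrr yqybt oxpey tkkrz gilx muwn
Hunk 3: at line 4 remove [tkkrz,gilx] add [yqdsh,kpjw,grfq] -> 8 lines: jmvf emrr yqybt oxpey yqdsh kpjw grfq muwn
Final line 2: emrr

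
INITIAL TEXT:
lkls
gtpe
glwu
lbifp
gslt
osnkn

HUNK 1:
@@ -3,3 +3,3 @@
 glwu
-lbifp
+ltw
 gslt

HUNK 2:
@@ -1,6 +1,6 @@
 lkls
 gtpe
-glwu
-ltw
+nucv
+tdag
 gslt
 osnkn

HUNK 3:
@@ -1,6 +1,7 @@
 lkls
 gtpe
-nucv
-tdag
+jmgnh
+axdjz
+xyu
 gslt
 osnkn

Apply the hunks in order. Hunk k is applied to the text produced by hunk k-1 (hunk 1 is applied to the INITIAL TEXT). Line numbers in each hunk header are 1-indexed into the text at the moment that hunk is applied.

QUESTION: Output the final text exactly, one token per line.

Answer: lkls
gtpe
jmgnh
axdjz
xyu
gslt
osnkn

Derivation:
Hunk 1: at line 3 remove [lbifp] add [ltw] -> 6 lines: lkls gtpe glwu ltw gslt osnkn
Hunk 2: at line 1 remove [glwu,ltw] add [nucv,tdag] -> 6 lines: lkls gtpe nucv tdag gslt osnkn
Hunk 3: at line 1 remove [nucv,tdag] add [jmgnh,axdjz,xyu] -> 7 lines: lkls gtpe jmgnh axdjz xyu gslt osnkn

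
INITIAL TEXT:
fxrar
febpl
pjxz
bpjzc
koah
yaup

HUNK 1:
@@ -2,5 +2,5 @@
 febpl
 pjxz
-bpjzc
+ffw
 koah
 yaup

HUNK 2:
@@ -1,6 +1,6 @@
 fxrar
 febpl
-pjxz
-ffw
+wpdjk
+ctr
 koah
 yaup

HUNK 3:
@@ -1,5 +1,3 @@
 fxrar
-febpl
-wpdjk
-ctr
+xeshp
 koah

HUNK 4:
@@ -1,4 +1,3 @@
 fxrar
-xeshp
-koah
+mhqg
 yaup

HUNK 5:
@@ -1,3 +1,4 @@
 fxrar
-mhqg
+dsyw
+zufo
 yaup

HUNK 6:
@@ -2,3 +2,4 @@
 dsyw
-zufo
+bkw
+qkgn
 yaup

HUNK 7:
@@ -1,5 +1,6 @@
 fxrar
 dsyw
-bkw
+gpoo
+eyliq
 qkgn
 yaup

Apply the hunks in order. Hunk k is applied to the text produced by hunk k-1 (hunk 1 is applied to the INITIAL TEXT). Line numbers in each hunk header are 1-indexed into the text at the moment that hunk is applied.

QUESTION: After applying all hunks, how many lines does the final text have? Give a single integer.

Answer: 6

Derivation:
Hunk 1: at line 2 remove [bpjzc] add [ffw] -> 6 lines: fxrar febpl pjxz ffw koah yaup
Hunk 2: at line 1 remove [pjxz,ffw] add [wpdjk,ctr] -> 6 lines: fxrar febpl wpdjk ctr koah yaup
Hunk 3: at line 1 remove [febpl,wpdjk,ctr] add [xeshp] -> 4 lines: fxrar xeshp koah yaup
Hunk 4: at line 1 remove [xeshp,koah] add [mhqg] -> 3 lines: fxrar mhqg yaup
Hunk 5: at line 1 remove [mhqg] add [dsyw,zufo] -> 4 lines: fxrar dsyw zufo yaup
Hunk 6: at line 2 remove [zufo] add [bkw,qkgn] -> 5 lines: fxrar dsyw bkw qkgn yaup
Hunk 7: at line 1 remove [bkw] add [gpoo,eyliq] -> 6 lines: fxrar dsyw gpoo eyliq qkgn yaup
Final line count: 6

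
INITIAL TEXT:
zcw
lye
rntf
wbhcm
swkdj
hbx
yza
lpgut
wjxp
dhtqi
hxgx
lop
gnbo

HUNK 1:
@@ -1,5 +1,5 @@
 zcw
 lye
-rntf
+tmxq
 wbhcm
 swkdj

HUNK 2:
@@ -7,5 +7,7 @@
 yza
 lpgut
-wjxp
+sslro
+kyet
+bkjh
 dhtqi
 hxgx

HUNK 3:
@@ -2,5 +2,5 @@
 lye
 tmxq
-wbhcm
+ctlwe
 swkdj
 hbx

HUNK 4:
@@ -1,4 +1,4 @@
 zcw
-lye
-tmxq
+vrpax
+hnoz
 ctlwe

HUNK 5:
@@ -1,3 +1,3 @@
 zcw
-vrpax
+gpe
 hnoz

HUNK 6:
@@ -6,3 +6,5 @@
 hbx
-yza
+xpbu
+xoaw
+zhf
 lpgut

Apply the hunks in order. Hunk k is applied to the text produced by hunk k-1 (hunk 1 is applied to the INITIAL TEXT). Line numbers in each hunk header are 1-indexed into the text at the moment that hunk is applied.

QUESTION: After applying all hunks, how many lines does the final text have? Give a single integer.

Hunk 1: at line 1 remove [rntf] add [tmxq] -> 13 lines: zcw lye tmxq wbhcm swkdj hbx yza lpgut wjxp dhtqi hxgx lop gnbo
Hunk 2: at line 7 remove [wjxp] add [sslro,kyet,bkjh] -> 15 lines: zcw lye tmxq wbhcm swkdj hbx yza lpgut sslro kyet bkjh dhtqi hxgx lop gnbo
Hunk 3: at line 2 remove [wbhcm] add [ctlwe] -> 15 lines: zcw lye tmxq ctlwe swkdj hbx yza lpgut sslro kyet bkjh dhtqi hxgx lop gnbo
Hunk 4: at line 1 remove [lye,tmxq] add [vrpax,hnoz] -> 15 lines: zcw vrpax hnoz ctlwe swkdj hbx yza lpgut sslro kyet bkjh dhtqi hxgx lop gnbo
Hunk 5: at line 1 remove [vrpax] add [gpe] -> 15 lines: zcw gpe hnoz ctlwe swkdj hbx yza lpgut sslro kyet bkjh dhtqi hxgx lop gnbo
Hunk 6: at line 6 remove [yza] add [xpbu,xoaw,zhf] -> 17 lines: zcw gpe hnoz ctlwe swkdj hbx xpbu xoaw zhf lpgut sslro kyet bkjh dhtqi hxgx lop gnbo
Final line count: 17

Answer: 17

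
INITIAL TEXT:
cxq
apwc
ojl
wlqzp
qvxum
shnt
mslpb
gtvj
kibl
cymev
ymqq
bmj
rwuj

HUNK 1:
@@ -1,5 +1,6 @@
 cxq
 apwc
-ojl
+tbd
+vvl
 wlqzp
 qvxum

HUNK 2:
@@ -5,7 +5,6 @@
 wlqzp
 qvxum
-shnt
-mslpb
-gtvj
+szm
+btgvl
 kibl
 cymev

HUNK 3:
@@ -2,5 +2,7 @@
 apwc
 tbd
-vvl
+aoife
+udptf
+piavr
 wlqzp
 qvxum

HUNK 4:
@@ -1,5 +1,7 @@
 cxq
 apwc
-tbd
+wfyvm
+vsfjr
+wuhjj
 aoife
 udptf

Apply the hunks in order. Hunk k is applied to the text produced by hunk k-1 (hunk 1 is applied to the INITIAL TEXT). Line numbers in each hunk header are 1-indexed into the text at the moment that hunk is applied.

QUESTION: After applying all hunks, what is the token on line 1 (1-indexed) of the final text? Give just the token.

Hunk 1: at line 1 remove [ojl] add [tbd,vvl] -> 14 lines: cxq apwc tbd vvl wlqzp qvxum shnt mslpb gtvj kibl cymev ymqq bmj rwuj
Hunk 2: at line 5 remove [shnt,mslpb,gtvj] add [szm,btgvl] -> 13 lines: cxq apwc tbd vvl wlqzp qvxum szm btgvl kibl cymev ymqq bmj rwuj
Hunk 3: at line 2 remove [vvl] add [aoife,udptf,piavr] -> 15 lines: cxq apwc tbd aoife udptf piavr wlqzp qvxum szm btgvl kibl cymev ymqq bmj rwuj
Hunk 4: at line 1 remove [tbd] add [wfyvm,vsfjr,wuhjj] -> 17 lines: cxq apwc wfyvm vsfjr wuhjj aoife udptf piavr wlqzp qvxum szm btgvl kibl cymev ymqq bmj rwuj
Final line 1: cxq

Answer: cxq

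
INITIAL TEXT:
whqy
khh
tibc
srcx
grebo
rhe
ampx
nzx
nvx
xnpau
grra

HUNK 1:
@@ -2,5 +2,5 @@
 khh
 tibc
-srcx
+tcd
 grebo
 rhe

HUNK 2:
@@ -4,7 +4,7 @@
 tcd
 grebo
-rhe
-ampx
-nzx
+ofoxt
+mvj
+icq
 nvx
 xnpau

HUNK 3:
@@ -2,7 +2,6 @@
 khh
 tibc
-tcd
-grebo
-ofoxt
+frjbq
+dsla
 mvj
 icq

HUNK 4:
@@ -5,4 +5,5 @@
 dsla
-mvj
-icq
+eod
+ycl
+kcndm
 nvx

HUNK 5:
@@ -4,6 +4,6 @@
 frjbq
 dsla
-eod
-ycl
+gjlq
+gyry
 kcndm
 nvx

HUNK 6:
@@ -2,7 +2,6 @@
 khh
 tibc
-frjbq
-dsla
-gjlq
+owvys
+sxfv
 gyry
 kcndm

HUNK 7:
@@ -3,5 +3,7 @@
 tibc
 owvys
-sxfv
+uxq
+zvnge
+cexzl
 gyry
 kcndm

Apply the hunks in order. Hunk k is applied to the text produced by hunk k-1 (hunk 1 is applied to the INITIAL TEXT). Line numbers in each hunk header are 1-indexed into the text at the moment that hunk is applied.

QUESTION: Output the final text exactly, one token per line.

Answer: whqy
khh
tibc
owvys
uxq
zvnge
cexzl
gyry
kcndm
nvx
xnpau
grra

Derivation:
Hunk 1: at line 2 remove [srcx] add [tcd] -> 11 lines: whqy khh tibc tcd grebo rhe ampx nzx nvx xnpau grra
Hunk 2: at line 4 remove [rhe,ampx,nzx] add [ofoxt,mvj,icq] -> 11 lines: whqy khh tibc tcd grebo ofoxt mvj icq nvx xnpau grra
Hunk 3: at line 2 remove [tcd,grebo,ofoxt] add [frjbq,dsla] -> 10 lines: whqy khh tibc frjbq dsla mvj icq nvx xnpau grra
Hunk 4: at line 5 remove [mvj,icq] add [eod,ycl,kcndm] -> 11 lines: whqy khh tibc frjbq dsla eod ycl kcndm nvx xnpau grra
Hunk 5: at line 4 remove [eod,ycl] add [gjlq,gyry] -> 11 lines: whqy khh tibc frjbq dsla gjlq gyry kcndm nvx xnpau grra
Hunk 6: at line 2 remove [frjbq,dsla,gjlq] add [owvys,sxfv] -> 10 lines: whqy khh tibc owvys sxfv gyry kcndm nvx xnpau grra
Hunk 7: at line 3 remove [sxfv] add [uxq,zvnge,cexzl] -> 12 lines: whqy khh tibc owvys uxq zvnge cexzl gyry kcndm nvx xnpau grra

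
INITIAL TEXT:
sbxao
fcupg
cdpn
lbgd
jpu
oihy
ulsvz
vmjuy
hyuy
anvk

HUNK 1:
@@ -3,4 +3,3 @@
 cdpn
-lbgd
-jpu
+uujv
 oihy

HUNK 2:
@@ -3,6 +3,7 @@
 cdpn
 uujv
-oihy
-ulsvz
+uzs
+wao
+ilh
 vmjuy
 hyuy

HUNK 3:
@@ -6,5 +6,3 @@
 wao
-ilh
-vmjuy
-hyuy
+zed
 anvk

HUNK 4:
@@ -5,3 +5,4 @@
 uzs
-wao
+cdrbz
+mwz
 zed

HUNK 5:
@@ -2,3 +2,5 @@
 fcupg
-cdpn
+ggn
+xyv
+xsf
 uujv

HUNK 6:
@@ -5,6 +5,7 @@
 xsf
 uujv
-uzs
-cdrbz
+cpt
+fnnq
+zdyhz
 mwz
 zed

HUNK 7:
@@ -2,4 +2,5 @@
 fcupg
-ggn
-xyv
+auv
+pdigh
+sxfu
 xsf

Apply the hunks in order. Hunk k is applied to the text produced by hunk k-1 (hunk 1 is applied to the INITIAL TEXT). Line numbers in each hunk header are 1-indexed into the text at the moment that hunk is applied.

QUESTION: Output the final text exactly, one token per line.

Answer: sbxao
fcupg
auv
pdigh
sxfu
xsf
uujv
cpt
fnnq
zdyhz
mwz
zed
anvk

Derivation:
Hunk 1: at line 3 remove [lbgd,jpu] add [uujv] -> 9 lines: sbxao fcupg cdpn uujv oihy ulsvz vmjuy hyuy anvk
Hunk 2: at line 3 remove [oihy,ulsvz] add [uzs,wao,ilh] -> 10 lines: sbxao fcupg cdpn uujv uzs wao ilh vmjuy hyuy anvk
Hunk 3: at line 6 remove [ilh,vmjuy,hyuy] add [zed] -> 8 lines: sbxao fcupg cdpn uujv uzs wao zed anvk
Hunk 4: at line 5 remove [wao] add [cdrbz,mwz] -> 9 lines: sbxao fcupg cdpn uujv uzs cdrbz mwz zed anvk
Hunk 5: at line 2 remove [cdpn] add [ggn,xyv,xsf] -> 11 lines: sbxao fcupg ggn xyv xsf uujv uzs cdrbz mwz zed anvk
Hunk 6: at line 5 remove [uzs,cdrbz] add [cpt,fnnq,zdyhz] -> 12 lines: sbxao fcupg ggn xyv xsf uujv cpt fnnq zdyhz mwz zed anvk
Hunk 7: at line 2 remove [ggn,xyv] add [auv,pdigh,sxfu] -> 13 lines: sbxao fcupg auv pdigh sxfu xsf uujv cpt fnnq zdyhz mwz zed anvk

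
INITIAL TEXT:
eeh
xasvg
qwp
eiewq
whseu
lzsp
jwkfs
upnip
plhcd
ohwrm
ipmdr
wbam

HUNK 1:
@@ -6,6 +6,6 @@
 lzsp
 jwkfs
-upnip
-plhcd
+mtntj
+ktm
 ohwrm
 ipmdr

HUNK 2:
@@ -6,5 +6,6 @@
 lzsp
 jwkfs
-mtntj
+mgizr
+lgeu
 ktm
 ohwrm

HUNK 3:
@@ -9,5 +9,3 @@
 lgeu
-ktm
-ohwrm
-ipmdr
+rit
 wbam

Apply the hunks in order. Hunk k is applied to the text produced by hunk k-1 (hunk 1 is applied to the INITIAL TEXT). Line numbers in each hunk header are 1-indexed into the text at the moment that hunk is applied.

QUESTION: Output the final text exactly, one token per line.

Hunk 1: at line 6 remove [upnip,plhcd] add [mtntj,ktm] -> 12 lines: eeh xasvg qwp eiewq whseu lzsp jwkfs mtntj ktm ohwrm ipmdr wbam
Hunk 2: at line 6 remove [mtntj] add [mgizr,lgeu] -> 13 lines: eeh xasvg qwp eiewq whseu lzsp jwkfs mgizr lgeu ktm ohwrm ipmdr wbam
Hunk 3: at line 9 remove [ktm,ohwrm,ipmdr] add [rit] -> 11 lines: eeh xasvg qwp eiewq whseu lzsp jwkfs mgizr lgeu rit wbam

Answer: eeh
xasvg
qwp
eiewq
whseu
lzsp
jwkfs
mgizr
lgeu
rit
wbam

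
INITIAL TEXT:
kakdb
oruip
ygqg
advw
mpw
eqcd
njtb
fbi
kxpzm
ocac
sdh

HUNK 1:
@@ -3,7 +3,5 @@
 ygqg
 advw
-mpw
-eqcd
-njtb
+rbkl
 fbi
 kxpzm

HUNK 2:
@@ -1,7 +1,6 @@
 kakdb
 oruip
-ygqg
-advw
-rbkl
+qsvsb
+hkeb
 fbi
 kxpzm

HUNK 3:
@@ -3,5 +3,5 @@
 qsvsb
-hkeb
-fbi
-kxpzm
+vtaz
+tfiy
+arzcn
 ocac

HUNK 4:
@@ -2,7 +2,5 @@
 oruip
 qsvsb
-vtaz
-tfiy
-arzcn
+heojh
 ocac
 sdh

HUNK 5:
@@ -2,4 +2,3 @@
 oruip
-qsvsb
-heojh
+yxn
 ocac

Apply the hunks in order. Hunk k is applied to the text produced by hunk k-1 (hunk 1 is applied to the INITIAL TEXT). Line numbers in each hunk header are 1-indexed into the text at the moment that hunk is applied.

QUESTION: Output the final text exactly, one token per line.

Answer: kakdb
oruip
yxn
ocac
sdh

Derivation:
Hunk 1: at line 3 remove [mpw,eqcd,njtb] add [rbkl] -> 9 lines: kakdb oruip ygqg advw rbkl fbi kxpzm ocac sdh
Hunk 2: at line 1 remove [ygqg,advw,rbkl] add [qsvsb,hkeb] -> 8 lines: kakdb oruip qsvsb hkeb fbi kxpzm ocac sdh
Hunk 3: at line 3 remove [hkeb,fbi,kxpzm] add [vtaz,tfiy,arzcn] -> 8 lines: kakdb oruip qsvsb vtaz tfiy arzcn ocac sdh
Hunk 4: at line 2 remove [vtaz,tfiy,arzcn] add [heojh] -> 6 lines: kakdb oruip qsvsb heojh ocac sdh
Hunk 5: at line 2 remove [qsvsb,heojh] add [yxn] -> 5 lines: kakdb oruip yxn ocac sdh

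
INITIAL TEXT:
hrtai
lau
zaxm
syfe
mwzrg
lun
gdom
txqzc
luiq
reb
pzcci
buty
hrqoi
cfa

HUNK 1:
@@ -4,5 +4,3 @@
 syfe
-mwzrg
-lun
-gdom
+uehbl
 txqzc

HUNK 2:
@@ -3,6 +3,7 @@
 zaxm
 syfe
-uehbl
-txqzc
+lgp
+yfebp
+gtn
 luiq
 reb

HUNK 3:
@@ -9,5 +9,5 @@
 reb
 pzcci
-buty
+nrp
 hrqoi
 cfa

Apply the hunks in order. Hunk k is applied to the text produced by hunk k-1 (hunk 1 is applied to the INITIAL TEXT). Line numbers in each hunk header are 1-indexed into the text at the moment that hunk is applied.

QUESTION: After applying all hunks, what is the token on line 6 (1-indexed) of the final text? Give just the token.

Answer: yfebp

Derivation:
Hunk 1: at line 4 remove [mwzrg,lun,gdom] add [uehbl] -> 12 lines: hrtai lau zaxm syfe uehbl txqzc luiq reb pzcci buty hrqoi cfa
Hunk 2: at line 3 remove [uehbl,txqzc] add [lgp,yfebp,gtn] -> 13 lines: hrtai lau zaxm syfe lgp yfebp gtn luiq reb pzcci buty hrqoi cfa
Hunk 3: at line 9 remove [buty] add [nrp] -> 13 lines: hrtai lau zaxm syfe lgp yfebp gtn luiq reb pzcci nrp hrqoi cfa
Final line 6: yfebp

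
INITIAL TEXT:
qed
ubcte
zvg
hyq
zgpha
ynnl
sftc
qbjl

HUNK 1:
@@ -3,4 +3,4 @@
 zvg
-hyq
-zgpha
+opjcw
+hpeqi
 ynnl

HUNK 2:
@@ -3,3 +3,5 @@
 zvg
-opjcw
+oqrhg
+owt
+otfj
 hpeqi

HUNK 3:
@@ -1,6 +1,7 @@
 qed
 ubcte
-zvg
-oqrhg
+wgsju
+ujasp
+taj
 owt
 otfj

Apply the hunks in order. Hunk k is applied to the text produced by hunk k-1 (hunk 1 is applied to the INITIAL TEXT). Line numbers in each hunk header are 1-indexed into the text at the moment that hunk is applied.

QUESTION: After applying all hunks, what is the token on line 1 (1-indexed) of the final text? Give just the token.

Hunk 1: at line 3 remove [hyq,zgpha] add [opjcw,hpeqi] -> 8 lines: qed ubcte zvg opjcw hpeqi ynnl sftc qbjl
Hunk 2: at line 3 remove [opjcw] add [oqrhg,owt,otfj] -> 10 lines: qed ubcte zvg oqrhg owt otfj hpeqi ynnl sftc qbjl
Hunk 3: at line 1 remove [zvg,oqrhg] add [wgsju,ujasp,taj] -> 11 lines: qed ubcte wgsju ujasp taj owt otfj hpeqi ynnl sftc qbjl
Final line 1: qed

Answer: qed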